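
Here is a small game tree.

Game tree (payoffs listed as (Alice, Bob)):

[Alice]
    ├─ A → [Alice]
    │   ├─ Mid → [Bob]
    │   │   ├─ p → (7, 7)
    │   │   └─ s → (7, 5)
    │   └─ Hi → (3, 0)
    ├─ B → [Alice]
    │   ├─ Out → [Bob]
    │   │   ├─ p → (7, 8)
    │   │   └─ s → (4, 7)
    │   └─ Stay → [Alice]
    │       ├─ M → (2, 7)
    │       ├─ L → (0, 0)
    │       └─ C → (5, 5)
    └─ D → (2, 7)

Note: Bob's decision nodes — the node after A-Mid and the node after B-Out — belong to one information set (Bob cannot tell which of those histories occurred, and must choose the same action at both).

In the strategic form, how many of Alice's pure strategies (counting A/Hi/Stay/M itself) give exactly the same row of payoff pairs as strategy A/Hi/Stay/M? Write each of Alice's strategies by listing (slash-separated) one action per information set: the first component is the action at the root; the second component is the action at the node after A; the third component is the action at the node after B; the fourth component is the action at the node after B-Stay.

Row for A/Hi/Stay/M (columns p, s): (3,0) (3,0).
Under A/Hi/Stay/M, Alice's choice at the node after B and at the node after B-Stay can never be reached regardless of what Bob does, so varying those choices leaves every outcome unchanged.
Holding the reachable choices fixed and varying the unreachable ones freely already gives 2 × 3 = 6 equivalent strategies.
No other strategy reproduces this row, so those 6 are the full class: A/Hi/Out/M, A/Hi/Out/L, A/Hi/Out/C, A/Hi/Stay/M, A/Hi/Stay/L, A/Hi/Stay/C.

6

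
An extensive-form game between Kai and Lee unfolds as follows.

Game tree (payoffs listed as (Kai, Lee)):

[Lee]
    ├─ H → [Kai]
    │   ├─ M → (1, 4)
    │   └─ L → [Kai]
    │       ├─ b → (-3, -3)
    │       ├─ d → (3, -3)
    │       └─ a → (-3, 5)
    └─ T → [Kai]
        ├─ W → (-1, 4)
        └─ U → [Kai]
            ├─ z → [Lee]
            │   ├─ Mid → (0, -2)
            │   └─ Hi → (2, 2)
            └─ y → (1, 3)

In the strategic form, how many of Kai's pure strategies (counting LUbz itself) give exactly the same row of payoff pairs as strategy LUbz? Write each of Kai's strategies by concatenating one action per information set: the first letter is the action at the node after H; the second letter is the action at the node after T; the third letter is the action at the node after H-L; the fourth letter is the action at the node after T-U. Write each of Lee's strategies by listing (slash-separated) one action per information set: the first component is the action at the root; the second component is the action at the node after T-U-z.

Row for LUbz (columns H/Mid, H/Hi, T/Mid, T/Hi): (-3,-3) (-3,-3) (0,-2) (2,2).
Every one of Kai's information sets is on the play path for some reply by Lee when Kai follows LUbz.
Changing the action at any of them therefore changes at least one column, so only LUbz itself gives this row.

1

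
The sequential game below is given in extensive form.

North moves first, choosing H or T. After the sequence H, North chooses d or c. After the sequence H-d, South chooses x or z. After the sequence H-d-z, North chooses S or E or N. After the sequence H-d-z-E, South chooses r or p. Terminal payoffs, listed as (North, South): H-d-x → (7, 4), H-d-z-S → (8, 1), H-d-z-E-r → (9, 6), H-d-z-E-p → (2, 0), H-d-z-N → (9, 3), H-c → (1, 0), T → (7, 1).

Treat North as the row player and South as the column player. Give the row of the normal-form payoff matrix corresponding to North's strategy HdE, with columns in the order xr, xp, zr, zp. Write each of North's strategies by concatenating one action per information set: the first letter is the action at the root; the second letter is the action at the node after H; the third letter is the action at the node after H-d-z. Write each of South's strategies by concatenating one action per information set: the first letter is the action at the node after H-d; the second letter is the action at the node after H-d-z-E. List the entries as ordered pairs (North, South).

(7,4) (7,4) (9,6) (2,0)

vs xr: North plays H → North plays d at [H] → South plays x at [H-d] → (7, 4)
vs xp: North plays H → North plays d at [H] → South plays x at [H-d] → (7, 4)
vs zr: North plays H → North plays d at [H] → South plays z at [H-d] → North plays E at [H-d-z] → South plays r at [H-d-z-E] → (9, 6)
vs zp: North plays H → North plays d at [H] → South plays z at [H-d] → North plays E at [H-d-z] → South plays p at [H-d-z-E] → (2, 0)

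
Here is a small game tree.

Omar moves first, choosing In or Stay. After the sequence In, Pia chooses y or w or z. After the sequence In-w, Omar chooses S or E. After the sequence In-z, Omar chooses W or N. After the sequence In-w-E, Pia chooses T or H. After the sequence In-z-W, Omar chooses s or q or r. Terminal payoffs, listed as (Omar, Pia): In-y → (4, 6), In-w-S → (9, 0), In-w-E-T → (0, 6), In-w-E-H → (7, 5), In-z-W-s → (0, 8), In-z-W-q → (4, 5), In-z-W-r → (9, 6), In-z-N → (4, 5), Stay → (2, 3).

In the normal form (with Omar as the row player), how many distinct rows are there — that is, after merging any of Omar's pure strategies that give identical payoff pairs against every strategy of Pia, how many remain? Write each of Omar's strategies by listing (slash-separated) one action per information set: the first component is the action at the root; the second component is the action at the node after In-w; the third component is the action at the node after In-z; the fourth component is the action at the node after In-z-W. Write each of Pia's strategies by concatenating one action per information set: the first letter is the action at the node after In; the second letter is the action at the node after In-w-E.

Omar has 24 pure strategies: In/S/W/s, In/S/W/q, In/S/W/r, In/S/N/s, In/S/N/q, In/S/N/r, In/E/W/s, In/E/W/q, In/E/W/r, In/E/N/s, In/E/N/q, In/E/N/r, Stay/S/W/s, Stay/S/W/q, Stay/S/W/r, Stay/S/N/s, Stay/S/N/q, Stay/S/N/r, Stay/E/W/s, Stay/E/W/q, Stay/E/W/r, Stay/E/N/s, Stay/E/N/q, Stay/E/N/r. Columns: yT, yH, wT, wH, zT, zH.
{In/S/W/s} → row (4,6) (4,6) (9,0) (9,0) (0,8) (0,8)
{In/S/W/q, In/S/N/s, In/S/N/q, In/S/N/r} → row (4,6) (4,6) (9,0) (9,0) (4,5) (4,5)
{In/S/W/r} → row (4,6) (4,6) (9,0) (9,0) (9,6) (9,6)
{In/E/W/s} → row (4,6) (4,6) (0,6) (7,5) (0,8) (0,8)
{In/E/W/q, In/E/N/s, In/E/N/q, In/E/N/r} → row (4,6) (4,6) (0,6) (7,5) (4,5) (4,5)
{In/E/W/r} → row (4,6) (4,6) (0,6) (7,5) (9,6) (9,6)
{Stay/S/W/s, Stay/S/W/q, Stay/S/W/r, Stay/S/N/s, Stay/S/N/q, Stay/S/N/r, Stay/E/W/s, Stay/E/W/q, Stay/E/W/r, Stay/E/N/s, Stay/E/N/q, Stay/E/N/r} → row (2,3) (2,3) (2,3) (2,3) (2,3) (2,3)
That's 7 distinct rows out of 24 strategies.

7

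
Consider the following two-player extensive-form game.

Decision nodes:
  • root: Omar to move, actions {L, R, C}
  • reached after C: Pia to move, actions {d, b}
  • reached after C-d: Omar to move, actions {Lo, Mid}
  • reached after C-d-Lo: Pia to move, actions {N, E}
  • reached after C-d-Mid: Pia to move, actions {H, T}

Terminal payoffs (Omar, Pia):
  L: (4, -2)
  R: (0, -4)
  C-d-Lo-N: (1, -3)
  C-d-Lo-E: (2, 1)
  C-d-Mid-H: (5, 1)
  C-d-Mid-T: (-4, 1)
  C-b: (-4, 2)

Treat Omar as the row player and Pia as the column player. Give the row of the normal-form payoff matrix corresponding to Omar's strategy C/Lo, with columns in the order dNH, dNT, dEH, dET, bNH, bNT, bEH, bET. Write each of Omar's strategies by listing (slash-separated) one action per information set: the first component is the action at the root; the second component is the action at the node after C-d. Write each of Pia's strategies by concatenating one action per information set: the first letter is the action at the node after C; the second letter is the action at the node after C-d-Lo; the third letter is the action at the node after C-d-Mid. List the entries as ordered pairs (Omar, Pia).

vs dNH: Omar plays C → Pia plays d at [C] → Omar plays Lo at [C-d] → Pia plays N at [C-d-Lo] → (1, -3)
vs dNT: Omar plays C → Pia plays d at [C] → Omar plays Lo at [C-d] → Pia plays N at [C-d-Lo] → (1, -3)
vs dEH: Omar plays C → Pia plays d at [C] → Omar plays Lo at [C-d] → Pia plays E at [C-d-Lo] → (2, 1)
vs dET: Omar plays C → Pia plays d at [C] → Omar plays Lo at [C-d] → Pia plays E at [C-d-Lo] → (2, 1)
vs bNH: Omar plays C → Pia plays b at [C] → (-4, 2)
vs bNT: Omar plays C → Pia plays b at [C] → (-4, 2)
vs bEH: Omar plays C → Pia plays b at [C] → (-4, 2)
vs bET: Omar plays C → Pia plays b at [C] → (-4, 2)

(1,-3) (1,-3) (2,1) (2,1) (-4,2) (-4,2) (-4,2) (-4,2)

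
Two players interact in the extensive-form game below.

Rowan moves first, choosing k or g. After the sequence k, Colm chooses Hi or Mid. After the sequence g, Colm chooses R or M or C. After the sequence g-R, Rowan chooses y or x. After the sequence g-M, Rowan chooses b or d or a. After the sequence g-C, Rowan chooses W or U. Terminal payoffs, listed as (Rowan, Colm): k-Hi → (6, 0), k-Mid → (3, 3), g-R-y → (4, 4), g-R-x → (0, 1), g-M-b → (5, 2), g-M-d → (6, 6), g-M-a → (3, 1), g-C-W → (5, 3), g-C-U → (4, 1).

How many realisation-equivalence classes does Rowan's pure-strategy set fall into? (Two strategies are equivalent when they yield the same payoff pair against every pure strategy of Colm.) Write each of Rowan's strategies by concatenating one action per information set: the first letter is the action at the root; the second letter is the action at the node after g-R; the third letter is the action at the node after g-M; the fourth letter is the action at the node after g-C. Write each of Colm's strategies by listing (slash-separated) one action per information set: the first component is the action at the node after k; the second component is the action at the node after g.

Rowan has 24 pure strategies: kybW, kybU, kydW, kydU, kyaW, kyaU, kxbW, kxbU, kxdW, kxdU, kxaW, kxaU, gybW, gybU, gydW, gydU, gyaW, gyaU, gxbW, gxbU, gxdW, gxdU, gxaW, gxaU. Columns: Hi/R, Hi/M, Hi/C, Mid/R, Mid/M, Mid/C.
{kybW, kybU, kydW, kydU, kyaW, kyaU, kxbW, kxbU, kxdW, kxdU, kxaW, kxaU} → row (6,0) (6,0) (6,0) (3,3) (3,3) (3,3)
{gybW} → row (4,4) (5,2) (5,3) (4,4) (5,2) (5,3)
{gybU} → row (4,4) (5,2) (4,1) (4,4) (5,2) (4,1)
{gydW} → row (4,4) (6,6) (5,3) (4,4) (6,6) (5,3)
{gydU} → row (4,4) (6,6) (4,1) (4,4) (6,6) (4,1)
{gyaW} → row (4,4) (3,1) (5,3) (4,4) (3,1) (5,3)
{gyaU} → row (4,4) (3,1) (4,1) (4,4) (3,1) (4,1)
{gxbW} → row (0,1) (5,2) (5,3) (0,1) (5,2) (5,3)
{gxbU} → row (0,1) (5,2) (4,1) (0,1) (5,2) (4,1)
{gxdW} → row (0,1) (6,6) (5,3) (0,1) (6,6) (5,3)
{gxdU} → row (0,1) (6,6) (4,1) (0,1) (6,6) (4,1)
{gxaW} → row (0,1) (3,1) (5,3) (0,1) (3,1) (5,3)
{gxaU} → row (0,1) (3,1) (4,1) (0,1) (3,1) (4,1)
That's 13 distinct rows out of 24 strategies.

13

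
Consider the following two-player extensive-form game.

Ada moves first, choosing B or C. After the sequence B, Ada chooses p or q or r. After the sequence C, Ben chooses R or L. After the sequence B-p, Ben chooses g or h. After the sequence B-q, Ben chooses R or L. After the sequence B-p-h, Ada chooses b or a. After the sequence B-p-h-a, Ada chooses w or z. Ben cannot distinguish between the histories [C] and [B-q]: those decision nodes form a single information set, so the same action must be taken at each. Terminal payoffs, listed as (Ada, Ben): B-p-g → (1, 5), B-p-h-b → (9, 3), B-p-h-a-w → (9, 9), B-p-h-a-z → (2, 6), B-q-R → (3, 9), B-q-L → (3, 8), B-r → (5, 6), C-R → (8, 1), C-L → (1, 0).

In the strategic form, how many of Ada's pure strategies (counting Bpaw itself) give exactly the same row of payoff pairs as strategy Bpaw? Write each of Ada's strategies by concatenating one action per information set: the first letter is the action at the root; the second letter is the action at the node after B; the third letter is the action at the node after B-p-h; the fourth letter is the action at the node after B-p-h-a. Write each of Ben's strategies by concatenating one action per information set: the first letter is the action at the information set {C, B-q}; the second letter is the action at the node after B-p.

1

Row for Bpaw (columns Rg, Rh, Lg, Lh): (1,5) (9,9) (1,5) (9,9).
Every one of Ada's information sets is on the play path for some reply by Ben when Ada follows Bpaw.
Changing the action at any of them therefore changes at least one column, so only Bpaw itself gives this row.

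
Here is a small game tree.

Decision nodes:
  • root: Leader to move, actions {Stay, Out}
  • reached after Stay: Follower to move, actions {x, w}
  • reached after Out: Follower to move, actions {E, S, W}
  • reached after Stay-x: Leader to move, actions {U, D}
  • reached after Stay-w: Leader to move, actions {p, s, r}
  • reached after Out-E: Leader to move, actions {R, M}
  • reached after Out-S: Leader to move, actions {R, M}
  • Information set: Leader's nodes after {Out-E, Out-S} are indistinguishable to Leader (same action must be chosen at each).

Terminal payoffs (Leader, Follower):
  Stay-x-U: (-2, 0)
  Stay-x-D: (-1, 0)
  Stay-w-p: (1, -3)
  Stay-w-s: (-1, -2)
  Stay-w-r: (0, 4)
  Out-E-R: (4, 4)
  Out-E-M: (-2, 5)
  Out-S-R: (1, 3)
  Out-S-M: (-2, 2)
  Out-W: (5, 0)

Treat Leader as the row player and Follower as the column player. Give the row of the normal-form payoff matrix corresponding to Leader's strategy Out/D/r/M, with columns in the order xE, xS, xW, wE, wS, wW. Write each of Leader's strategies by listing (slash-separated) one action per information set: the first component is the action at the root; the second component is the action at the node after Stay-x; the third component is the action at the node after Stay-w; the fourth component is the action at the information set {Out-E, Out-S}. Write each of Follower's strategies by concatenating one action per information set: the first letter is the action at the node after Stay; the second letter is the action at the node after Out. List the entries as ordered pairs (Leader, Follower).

vs xE: Leader plays Out → Follower plays E at [Out] → Leader plays M at [Out-E] → (-2, 5)
vs xS: Leader plays Out → Follower plays S at [Out] → Leader plays M at [Out-S] → (-2, 2)
vs xW: Leader plays Out → Follower plays W at [Out] → (5, 0)
vs wE: Leader plays Out → Follower plays E at [Out] → Leader plays M at [Out-E] → (-2, 5)
vs wS: Leader plays Out → Follower plays S at [Out] → Leader plays M at [Out-S] → (-2, 2)
vs wW: Leader plays Out → Follower plays W at [Out] → (5, 0)

(-2,5) (-2,2) (5,0) (-2,5) (-2,2) (5,0)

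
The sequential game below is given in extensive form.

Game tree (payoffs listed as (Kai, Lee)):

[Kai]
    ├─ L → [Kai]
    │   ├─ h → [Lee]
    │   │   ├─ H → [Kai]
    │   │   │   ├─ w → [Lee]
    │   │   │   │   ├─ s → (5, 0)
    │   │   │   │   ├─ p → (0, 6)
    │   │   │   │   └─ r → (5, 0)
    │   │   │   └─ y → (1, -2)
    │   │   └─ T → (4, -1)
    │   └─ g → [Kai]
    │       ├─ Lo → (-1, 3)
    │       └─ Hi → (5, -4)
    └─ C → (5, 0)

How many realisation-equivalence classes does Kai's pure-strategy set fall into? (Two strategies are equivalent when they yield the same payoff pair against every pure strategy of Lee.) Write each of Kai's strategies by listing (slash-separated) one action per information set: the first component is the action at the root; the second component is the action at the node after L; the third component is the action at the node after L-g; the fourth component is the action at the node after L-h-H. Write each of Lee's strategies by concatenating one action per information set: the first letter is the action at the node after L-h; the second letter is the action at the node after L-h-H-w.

5

Kai has 16 pure strategies: L/h/Lo/w, L/h/Lo/y, L/h/Hi/w, L/h/Hi/y, L/g/Lo/w, L/g/Lo/y, L/g/Hi/w, L/g/Hi/y, C/h/Lo/w, C/h/Lo/y, C/h/Hi/w, C/h/Hi/y, C/g/Lo/w, C/g/Lo/y, C/g/Hi/w, C/g/Hi/y. Columns: Hs, Hp, Hr, Ts, Tp, Tr.
{L/h/Lo/w, L/h/Hi/w} → row (5,0) (0,6) (5,0) (4,-1) (4,-1) (4,-1)
{L/h/Lo/y, L/h/Hi/y} → row (1,-2) (1,-2) (1,-2) (4,-1) (4,-1) (4,-1)
{L/g/Lo/w, L/g/Lo/y} → row (-1,3) (-1,3) (-1,3) (-1,3) (-1,3) (-1,3)
{L/g/Hi/w, L/g/Hi/y} → row (5,-4) (5,-4) (5,-4) (5,-4) (5,-4) (5,-4)
{C/h/Lo/w, C/h/Lo/y, C/h/Hi/w, C/h/Hi/y, C/g/Lo/w, C/g/Lo/y, C/g/Hi/w, C/g/Hi/y} → row (5,0) (5,0) (5,0) (5,0) (5,0) (5,0)
That's 5 distinct rows out of 16 strategies.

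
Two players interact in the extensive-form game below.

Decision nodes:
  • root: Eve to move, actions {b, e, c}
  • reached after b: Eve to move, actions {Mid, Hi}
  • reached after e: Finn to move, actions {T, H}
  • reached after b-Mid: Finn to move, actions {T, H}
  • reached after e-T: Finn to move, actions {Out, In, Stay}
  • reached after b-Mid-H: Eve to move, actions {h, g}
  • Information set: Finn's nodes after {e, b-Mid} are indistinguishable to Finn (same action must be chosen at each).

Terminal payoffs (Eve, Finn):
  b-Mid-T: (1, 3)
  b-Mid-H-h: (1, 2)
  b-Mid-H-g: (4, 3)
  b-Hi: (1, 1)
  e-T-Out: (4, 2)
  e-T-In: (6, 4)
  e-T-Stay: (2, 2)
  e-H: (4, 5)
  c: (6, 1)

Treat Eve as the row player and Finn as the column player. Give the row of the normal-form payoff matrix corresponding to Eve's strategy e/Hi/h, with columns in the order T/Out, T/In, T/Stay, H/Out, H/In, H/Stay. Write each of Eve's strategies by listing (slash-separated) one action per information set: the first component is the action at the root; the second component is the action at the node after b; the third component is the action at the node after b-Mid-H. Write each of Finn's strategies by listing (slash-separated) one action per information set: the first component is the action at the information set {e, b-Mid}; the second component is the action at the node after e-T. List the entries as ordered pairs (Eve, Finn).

vs T/Out: Eve plays e → Finn plays T at [e] → Finn plays Out at [e-T] → (4, 2)
vs T/In: Eve plays e → Finn plays T at [e] → Finn plays In at [e-T] → (6, 4)
vs T/Stay: Eve plays e → Finn plays T at [e] → Finn plays Stay at [e-T] → (2, 2)
vs H/Out: Eve plays e → Finn plays H at [e] → (4, 5)
vs H/In: Eve plays e → Finn plays H at [e] → (4, 5)
vs H/Stay: Eve plays e → Finn plays H at [e] → (4, 5)

(4,2) (6,4) (2,2) (4,5) (4,5) (4,5)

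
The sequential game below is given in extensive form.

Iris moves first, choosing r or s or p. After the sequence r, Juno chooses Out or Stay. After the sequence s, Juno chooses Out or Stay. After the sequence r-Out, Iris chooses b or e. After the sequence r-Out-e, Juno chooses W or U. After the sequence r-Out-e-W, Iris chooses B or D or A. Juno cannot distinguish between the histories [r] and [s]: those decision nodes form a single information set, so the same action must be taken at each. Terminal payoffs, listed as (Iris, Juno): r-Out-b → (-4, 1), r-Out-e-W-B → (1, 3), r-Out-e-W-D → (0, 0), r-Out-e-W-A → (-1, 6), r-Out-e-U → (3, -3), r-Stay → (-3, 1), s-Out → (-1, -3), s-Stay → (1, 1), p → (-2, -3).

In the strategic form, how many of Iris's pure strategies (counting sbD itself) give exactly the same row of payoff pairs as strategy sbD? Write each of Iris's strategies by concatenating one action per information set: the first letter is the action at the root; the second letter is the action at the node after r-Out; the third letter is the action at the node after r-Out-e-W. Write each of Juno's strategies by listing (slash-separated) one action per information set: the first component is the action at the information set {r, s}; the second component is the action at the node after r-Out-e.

6

Row for sbD (columns Out/W, Out/U, Stay/W, Stay/U): (-1,-3) (-1,-3) (1,1) (1,1).
Under sbD, Iris's choice at the node after r-Out and at the node after r-Out-e-W can never be reached regardless of what Juno does, so varying those choices leaves every outcome unchanged.
Holding the reachable choices fixed and varying the unreachable ones freely already gives 2 × 3 = 6 equivalent strategies.
No other strategy reproduces this row, so those 6 are the full class: sbB, sbD, sbA, seB, seD, seA.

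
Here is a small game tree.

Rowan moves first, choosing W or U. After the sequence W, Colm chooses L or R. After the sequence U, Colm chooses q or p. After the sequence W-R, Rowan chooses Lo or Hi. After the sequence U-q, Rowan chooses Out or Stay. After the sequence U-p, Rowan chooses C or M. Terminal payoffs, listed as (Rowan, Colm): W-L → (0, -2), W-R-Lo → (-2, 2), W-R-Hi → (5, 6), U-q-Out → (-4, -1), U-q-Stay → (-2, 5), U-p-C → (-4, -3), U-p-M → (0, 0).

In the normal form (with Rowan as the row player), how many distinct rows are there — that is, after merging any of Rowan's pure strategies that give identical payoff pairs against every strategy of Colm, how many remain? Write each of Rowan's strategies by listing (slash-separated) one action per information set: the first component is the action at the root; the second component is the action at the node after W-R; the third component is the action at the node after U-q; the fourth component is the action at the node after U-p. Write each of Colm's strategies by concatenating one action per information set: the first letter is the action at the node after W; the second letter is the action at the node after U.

6

Rowan has 16 pure strategies: W/Lo/Out/C, W/Lo/Out/M, W/Lo/Stay/C, W/Lo/Stay/M, W/Hi/Out/C, W/Hi/Out/M, W/Hi/Stay/C, W/Hi/Stay/M, U/Lo/Out/C, U/Lo/Out/M, U/Lo/Stay/C, U/Lo/Stay/M, U/Hi/Out/C, U/Hi/Out/M, U/Hi/Stay/C, U/Hi/Stay/M. Columns: Lq, Lp, Rq, Rp.
{W/Lo/Out/C, W/Lo/Out/M, W/Lo/Stay/C, W/Lo/Stay/M} → row (0,-2) (0,-2) (-2,2) (-2,2)
{W/Hi/Out/C, W/Hi/Out/M, W/Hi/Stay/C, W/Hi/Stay/M} → row (0,-2) (0,-2) (5,6) (5,6)
{U/Lo/Out/C, U/Hi/Out/C} → row (-4,-1) (-4,-3) (-4,-1) (-4,-3)
{U/Lo/Out/M, U/Hi/Out/M} → row (-4,-1) (0,0) (-4,-1) (0,0)
{U/Lo/Stay/C, U/Hi/Stay/C} → row (-2,5) (-4,-3) (-2,5) (-4,-3)
{U/Lo/Stay/M, U/Hi/Stay/M} → row (-2,5) (0,0) (-2,5) (0,0)
That's 6 distinct rows out of 16 strategies.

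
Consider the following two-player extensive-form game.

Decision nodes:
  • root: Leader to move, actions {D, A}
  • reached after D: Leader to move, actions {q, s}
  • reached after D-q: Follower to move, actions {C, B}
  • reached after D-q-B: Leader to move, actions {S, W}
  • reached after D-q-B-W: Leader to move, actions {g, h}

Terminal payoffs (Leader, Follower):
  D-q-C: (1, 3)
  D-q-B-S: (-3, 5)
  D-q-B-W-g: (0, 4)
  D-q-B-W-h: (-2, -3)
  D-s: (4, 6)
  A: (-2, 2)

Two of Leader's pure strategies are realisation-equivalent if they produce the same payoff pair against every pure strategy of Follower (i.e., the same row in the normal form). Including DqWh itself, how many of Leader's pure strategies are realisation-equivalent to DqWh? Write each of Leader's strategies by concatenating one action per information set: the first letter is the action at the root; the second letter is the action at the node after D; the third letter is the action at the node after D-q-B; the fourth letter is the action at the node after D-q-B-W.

Row for DqWh (columns C, B): (1,3) (-2,-3).
Every one of Leader's information sets is on the play path for some reply by Follower when Leader follows DqWh.
Changing the action at any of them therefore changes at least one column, so only DqWh itself gives this row.

1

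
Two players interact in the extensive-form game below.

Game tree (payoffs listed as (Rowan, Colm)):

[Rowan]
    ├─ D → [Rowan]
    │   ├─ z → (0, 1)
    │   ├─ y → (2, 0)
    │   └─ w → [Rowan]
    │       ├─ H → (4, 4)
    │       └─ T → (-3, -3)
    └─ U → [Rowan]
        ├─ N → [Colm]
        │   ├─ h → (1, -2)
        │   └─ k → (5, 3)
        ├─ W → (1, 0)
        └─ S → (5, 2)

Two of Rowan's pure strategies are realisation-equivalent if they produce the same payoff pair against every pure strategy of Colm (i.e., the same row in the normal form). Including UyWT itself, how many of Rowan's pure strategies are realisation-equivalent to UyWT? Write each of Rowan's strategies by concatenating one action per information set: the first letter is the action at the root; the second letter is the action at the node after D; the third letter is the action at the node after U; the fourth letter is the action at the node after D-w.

6

Row for UyWT (columns h, k): (1,0) (1,0).
Under UyWT, Rowan's choice at the node after D and at the node after D-w can never be reached regardless of what Colm does, so varying those choices leaves every outcome unchanged.
Holding the reachable choices fixed and varying the unreachable ones freely already gives 3 × 2 = 6 equivalent strategies.
No other strategy reproduces this row, so those 6 are the full class: UzWH, UzWT, UyWH, UyWT, UwWH, UwWT.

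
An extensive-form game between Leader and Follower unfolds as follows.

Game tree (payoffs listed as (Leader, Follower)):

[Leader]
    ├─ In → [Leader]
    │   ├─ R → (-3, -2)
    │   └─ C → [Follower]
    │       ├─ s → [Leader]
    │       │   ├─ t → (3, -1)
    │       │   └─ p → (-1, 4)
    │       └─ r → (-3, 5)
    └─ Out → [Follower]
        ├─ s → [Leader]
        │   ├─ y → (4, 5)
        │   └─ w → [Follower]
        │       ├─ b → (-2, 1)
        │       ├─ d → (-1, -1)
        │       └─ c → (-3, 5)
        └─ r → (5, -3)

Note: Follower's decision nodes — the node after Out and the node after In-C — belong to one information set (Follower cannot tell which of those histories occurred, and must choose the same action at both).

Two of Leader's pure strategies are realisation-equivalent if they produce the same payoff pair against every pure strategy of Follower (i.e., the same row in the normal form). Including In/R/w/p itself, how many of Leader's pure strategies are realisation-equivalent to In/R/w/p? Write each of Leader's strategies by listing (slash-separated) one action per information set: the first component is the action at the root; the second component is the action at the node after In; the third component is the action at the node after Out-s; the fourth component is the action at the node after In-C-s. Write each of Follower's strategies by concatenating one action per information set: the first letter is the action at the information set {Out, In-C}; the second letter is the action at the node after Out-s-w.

Row for In/R/w/p (columns sb, sd, sc, rb, rd, rc): (-3,-2) (-3,-2) (-3,-2) (-3,-2) (-3,-2) (-3,-2).
Under In/R/w/p, Leader's choice at the node after Out-s and at the node after In-C-s can never be reached regardless of what Follower does, so varying those choices leaves every outcome unchanged.
Holding the reachable choices fixed and varying the unreachable ones freely already gives 2 × 2 = 4 equivalent strategies.
No other strategy reproduces this row, so those 4 are the full class: In/R/y/t, In/R/y/p, In/R/w/t, In/R/w/p.

4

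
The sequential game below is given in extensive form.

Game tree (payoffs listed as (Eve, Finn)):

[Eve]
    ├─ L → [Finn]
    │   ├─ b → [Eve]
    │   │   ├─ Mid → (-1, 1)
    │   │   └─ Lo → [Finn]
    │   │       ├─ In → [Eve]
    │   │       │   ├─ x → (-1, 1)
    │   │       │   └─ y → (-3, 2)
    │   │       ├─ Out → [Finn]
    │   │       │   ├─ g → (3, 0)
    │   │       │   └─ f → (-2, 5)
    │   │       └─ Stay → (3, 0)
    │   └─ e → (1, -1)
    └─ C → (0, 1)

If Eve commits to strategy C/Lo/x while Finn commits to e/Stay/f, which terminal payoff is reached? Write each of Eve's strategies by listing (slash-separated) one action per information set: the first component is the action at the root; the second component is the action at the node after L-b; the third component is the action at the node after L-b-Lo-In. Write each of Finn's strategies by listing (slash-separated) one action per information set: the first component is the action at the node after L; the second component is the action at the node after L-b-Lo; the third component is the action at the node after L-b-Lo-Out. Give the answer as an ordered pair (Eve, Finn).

(0, 1)

Trace the play path from the root:
  Eve plays C
→ terminal payoff (0, 1).
(Eve's choice at the node after L-b is never reached on this path, so it doesn't affect the outcome.)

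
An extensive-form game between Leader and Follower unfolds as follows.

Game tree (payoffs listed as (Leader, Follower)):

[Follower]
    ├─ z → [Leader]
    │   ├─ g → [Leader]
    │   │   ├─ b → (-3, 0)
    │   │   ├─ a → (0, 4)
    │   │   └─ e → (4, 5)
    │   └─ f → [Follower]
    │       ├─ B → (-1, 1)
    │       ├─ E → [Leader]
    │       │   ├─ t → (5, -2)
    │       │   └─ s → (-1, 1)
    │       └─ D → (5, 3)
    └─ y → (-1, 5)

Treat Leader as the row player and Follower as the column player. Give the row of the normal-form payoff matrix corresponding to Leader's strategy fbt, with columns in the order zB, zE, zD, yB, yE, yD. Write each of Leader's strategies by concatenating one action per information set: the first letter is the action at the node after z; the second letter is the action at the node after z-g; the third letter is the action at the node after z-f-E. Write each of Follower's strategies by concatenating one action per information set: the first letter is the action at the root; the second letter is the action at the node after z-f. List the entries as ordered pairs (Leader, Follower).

(-1,1) (5,-2) (5,3) (-1,5) (-1,5) (-1,5)

vs zB: Follower plays z → Leader plays f at [z] → Follower plays B at [z-f] → (-1, 1)
vs zE: Follower plays z → Leader plays f at [z] → Follower plays E at [z-f] → Leader plays t at [z-f-E] → (5, -2)
vs zD: Follower plays z → Leader plays f at [z] → Follower plays D at [z-f] → (5, 3)
vs yB: Follower plays y → (-1, 5)
vs yE: Follower plays y → (-1, 5)
vs yD: Follower plays y → (-1, 5)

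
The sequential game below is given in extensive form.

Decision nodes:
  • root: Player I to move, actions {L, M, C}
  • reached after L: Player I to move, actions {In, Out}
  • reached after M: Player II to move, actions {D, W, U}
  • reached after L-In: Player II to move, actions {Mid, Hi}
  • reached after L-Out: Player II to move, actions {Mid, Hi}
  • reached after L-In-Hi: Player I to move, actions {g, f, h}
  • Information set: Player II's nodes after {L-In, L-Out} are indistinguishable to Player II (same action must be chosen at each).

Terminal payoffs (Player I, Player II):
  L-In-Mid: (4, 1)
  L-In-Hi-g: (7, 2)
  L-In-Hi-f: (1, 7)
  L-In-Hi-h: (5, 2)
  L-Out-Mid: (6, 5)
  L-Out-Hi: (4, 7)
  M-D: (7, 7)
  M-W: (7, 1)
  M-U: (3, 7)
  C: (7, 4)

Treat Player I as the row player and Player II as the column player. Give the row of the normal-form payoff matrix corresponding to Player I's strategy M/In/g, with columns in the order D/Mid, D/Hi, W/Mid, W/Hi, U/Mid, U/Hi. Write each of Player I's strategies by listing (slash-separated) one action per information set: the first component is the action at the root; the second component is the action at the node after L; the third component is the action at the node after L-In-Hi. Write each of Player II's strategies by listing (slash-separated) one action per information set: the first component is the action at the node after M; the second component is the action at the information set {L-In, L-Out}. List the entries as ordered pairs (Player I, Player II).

vs D/Mid: Player I plays M → Player II plays D at [M] → (7, 7)
vs D/Hi: Player I plays M → Player II plays D at [M] → (7, 7)
vs W/Mid: Player I plays M → Player II plays W at [M] → (7, 1)
vs W/Hi: Player I plays M → Player II plays W at [M] → (7, 1)
vs U/Mid: Player I plays M → Player II plays U at [M] → (3, 7)
vs U/Hi: Player I plays M → Player II plays U at [M] → (3, 7)

(7,7) (7,7) (7,1) (7,1) (3,7) (3,7)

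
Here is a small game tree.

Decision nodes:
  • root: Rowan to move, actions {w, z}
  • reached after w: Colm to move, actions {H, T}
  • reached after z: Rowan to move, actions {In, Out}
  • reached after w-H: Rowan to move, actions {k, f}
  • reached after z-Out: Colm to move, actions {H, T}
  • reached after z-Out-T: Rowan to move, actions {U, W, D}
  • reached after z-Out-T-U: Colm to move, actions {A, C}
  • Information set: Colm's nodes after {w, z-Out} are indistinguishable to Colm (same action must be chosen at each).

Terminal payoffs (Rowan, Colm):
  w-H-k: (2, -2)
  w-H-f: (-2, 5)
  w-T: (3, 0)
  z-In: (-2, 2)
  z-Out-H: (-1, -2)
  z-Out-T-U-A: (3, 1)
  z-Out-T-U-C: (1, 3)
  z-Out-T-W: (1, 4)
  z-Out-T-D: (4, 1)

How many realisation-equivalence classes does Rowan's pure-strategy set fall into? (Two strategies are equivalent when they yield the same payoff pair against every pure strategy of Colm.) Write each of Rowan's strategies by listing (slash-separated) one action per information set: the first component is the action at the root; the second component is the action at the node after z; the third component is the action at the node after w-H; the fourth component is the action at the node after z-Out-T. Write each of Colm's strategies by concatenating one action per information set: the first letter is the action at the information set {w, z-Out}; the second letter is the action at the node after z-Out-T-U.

6

Rowan has 24 pure strategies: w/In/k/U, w/In/k/W, w/In/k/D, w/In/f/U, w/In/f/W, w/In/f/D, w/Out/k/U, w/Out/k/W, w/Out/k/D, w/Out/f/U, w/Out/f/W, w/Out/f/D, z/In/k/U, z/In/k/W, z/In/k/D, z/In/f/U, z/In/f/W, z/In/f/D, z/Out/k/U, z/Out/k/W, z/Out/k/D, z/Out/f/U, z/Out/f/W, z/Out/f/D. Columns: HA, HC, TA, TC.
{w/In/k/U, w/In/k/W, w/In/k/D, w/Out/k/U, w/Out/k/W, w/Out/k/D} → row (2,-2) (2,-2) (3,0) (3,0)
{w/In/f/U, w/In/f/W, w/In/f/D, w/Out/f/U, w/Out/f/W, w/Out/f/D} → row (-2,5) (-2,5) (3,0) (3,0)
{z/In/k/U, z/In/k/W, z/In/k/D, z/In/f/U, z/In/f/W, z/In/f/D} → row (-2,2) (-2,2) (-2,2) (-2,2)
{z/Out/k/U, z/Out/f/U} → row (-1,-2) (-1,-2) (3,1) (1,3)
{z/Out/k/W, z/Out/f/W} → row (-1,-2) (-1,-2) (1,4) (1,4)
{z/Out/k/D, z/Out/f/D} → row (-1,-2) (-1,-2) (4,1) (4,1)
That's 6 distinct rows out of 24 strategies.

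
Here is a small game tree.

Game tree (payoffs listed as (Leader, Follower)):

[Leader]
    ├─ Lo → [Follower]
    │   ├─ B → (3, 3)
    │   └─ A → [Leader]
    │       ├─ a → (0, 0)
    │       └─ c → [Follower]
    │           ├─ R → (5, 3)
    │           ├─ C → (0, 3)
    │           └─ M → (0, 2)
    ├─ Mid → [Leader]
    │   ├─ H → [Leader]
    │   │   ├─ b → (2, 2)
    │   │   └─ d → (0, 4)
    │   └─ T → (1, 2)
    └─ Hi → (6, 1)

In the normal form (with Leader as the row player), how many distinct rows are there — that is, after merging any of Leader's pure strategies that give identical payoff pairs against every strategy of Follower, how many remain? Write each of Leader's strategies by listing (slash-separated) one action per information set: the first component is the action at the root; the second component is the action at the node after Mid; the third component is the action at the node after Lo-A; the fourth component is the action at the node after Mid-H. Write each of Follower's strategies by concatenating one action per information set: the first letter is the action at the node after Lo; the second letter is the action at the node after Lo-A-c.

6

Leader has 24 pure strategies: Lo/H/a/b, Lo/H/a/d, Lo/H/c/b, Lo/H/c/d, Lo/T/a/b, Lo/T/a/d, Lo/T/c/b, Lo/T/c/d, Mid/H/a/b, Mid/H/a/d, Mid/H/c/b, Mid/H/c/d, Mid/T/a/b, Mid/T/a/d, Mid/T/c/b, Mid/T/c/d, Hi/H/a/b, Hi/H/a/d, Hi/H/c/b, Hi/H/c/d, Hi/T/a/b, Hi/T/a/d, Hi/T/c/b, Hi/T/c/d. Columns: BR, BC, BM, AR, AC, AM.
{Lo/H/a/b, Lo/H/a/d, Lo/T/a/b, Lo/T/a/d} → row (3,3) (3,3) (3,3) (0,0) (0,0) (0,0)
{Lo/H/c/b, Lo/H/c/d, Lo/T/c/b, Lo/T/c/d} → row (3,3) (3,3) (3,3) (5,3) (0,3) (0,2)
{Mid/H/a/b, Mid/H/c/b} → row (2,2) (2,2) (2,2) (2,2) (2,2) (2,2)
{Mid/H/a/d, Mid/H/c/d} → row (0,4) (0,4) (0,4) (0,4) (0,4) (0,4)
{Mid/T/a/b, Mid/T/a/d, Mid/T/c/b, Mid/T/c/d} → row (1,2) (1,2) (1,2) (1,2) (1,2) (1,2)
{Hi/H/a/b, Hi/H/a/d, Hi/H/c/b, Hi/H/c/d, Hi/T/a/b, Hi/T/a/d, Hi/T/c/b, Hi/T/c/d} → row (6,1) (6,1) (6,1) (6,1) (6,1) (6,1)
That's 6 distinct rows out of 24 strategies.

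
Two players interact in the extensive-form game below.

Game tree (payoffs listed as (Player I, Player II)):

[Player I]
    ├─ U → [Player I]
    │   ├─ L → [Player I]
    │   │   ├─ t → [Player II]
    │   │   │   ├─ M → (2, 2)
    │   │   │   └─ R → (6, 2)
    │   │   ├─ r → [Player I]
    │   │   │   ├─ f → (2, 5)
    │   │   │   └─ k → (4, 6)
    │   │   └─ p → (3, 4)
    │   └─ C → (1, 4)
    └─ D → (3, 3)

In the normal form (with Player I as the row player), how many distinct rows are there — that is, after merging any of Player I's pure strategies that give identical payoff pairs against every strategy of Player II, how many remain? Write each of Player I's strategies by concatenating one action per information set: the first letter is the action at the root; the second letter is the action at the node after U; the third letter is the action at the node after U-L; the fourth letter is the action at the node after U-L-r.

6

Player I has 24 pure strategies: ULtf, ULtk, ULrf, ULrk, ULpf, ULpk, UCtf, UCtk, UCrf, UCrk, UCpf, UCpk, DLtf, DLtk, DLrf, DLrk, DLpf, DLpk, DCtf, DCtk, DCrf, DCrk, DCpf, DCpk. Columns: M, R.
{ULtf, ULtk} → row (2,2) (6,2)
{ULrf} → row (2,5) (2,5)
{ULrk} → row (4,6) (4,6)
{ULpf, ULpk} → row (3,4) (3,4)
{UCtf, UCtk, UCrf, UCrk, UCpf, UCpk} → row (1,4) (1,4)
{DLtf, DLtk, DLrf, DLrk, DLpf, DLpk, DCtf, DCtk, DCrf, DCrk, DCpf, DCpk} → row (3,3) (3,3)
That's 6 distinct rows out of 24 strategies.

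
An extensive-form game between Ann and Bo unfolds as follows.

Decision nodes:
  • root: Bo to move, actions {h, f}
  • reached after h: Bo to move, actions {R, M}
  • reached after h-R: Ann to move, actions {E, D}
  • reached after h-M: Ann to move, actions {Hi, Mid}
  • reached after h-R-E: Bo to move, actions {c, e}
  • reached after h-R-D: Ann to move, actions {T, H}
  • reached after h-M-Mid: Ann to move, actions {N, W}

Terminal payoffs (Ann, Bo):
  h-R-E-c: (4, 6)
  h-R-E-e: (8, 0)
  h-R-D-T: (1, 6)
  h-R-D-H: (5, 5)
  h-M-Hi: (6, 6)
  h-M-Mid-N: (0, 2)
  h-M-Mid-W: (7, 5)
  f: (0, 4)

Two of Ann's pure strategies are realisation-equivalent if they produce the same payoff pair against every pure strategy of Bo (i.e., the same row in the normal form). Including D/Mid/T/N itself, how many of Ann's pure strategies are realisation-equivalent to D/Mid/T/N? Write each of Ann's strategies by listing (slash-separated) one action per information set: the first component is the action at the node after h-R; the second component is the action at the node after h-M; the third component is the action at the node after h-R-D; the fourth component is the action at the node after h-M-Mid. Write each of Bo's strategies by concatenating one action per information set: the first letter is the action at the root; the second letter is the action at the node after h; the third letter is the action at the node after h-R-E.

1

Row for D/Mid/T/N (columns hRc, hRe, hMc, hMe, fRc, fRe, fMc, fMe): (1,6) (1,6) (0,2) (0,2) (0,4) (0,4) (0,4) (0,4).
Every one of Ann's information sets is on the play path for some reply by Bo when Ann follows D/Mid/T/N.
Changing the action at any of them therefore changes at least one column, so only D/Mid/T/N itself gives this row.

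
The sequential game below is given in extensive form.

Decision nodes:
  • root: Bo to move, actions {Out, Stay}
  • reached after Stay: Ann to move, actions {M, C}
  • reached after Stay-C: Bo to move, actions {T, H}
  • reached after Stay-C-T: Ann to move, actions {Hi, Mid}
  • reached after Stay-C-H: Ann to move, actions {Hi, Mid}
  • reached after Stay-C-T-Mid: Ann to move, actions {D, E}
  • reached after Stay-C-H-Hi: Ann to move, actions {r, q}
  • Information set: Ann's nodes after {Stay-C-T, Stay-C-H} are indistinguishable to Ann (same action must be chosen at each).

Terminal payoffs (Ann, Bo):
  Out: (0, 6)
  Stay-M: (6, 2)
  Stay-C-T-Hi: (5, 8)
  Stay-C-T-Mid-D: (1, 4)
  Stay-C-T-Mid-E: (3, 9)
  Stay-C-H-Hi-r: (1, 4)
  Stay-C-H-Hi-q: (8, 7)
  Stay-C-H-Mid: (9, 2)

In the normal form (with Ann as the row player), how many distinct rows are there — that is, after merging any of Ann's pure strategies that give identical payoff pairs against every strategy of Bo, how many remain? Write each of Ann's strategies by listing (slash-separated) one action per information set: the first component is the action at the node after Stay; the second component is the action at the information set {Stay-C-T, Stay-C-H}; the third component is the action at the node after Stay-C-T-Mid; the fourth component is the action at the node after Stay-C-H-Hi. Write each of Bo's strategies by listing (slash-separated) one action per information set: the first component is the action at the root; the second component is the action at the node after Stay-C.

Ann has 16 pure strategies: M/Hi/D/r, M/Hi/D/q, M/Hi/E/r, M/Hi/E/q, M/Mid/D/r, M/Mid/D/q, M/Mid/E/r, M/Mid/E/q, C/Hi/D/r, C/Hi/D/q, C/Hi/E/r, C/Hi/E/q, C/Mid/D/r, C/Mid/D/q, C/Mid/E/r, C/Mid/E/q. Columns: Out/T, Out/H, Stay/T, Stay/H.
{M/Hi/D/r, M/Hi/D/q, M/Hi/E/r, M/Hi/E/q, M/Mid/D/r, M/Mid/D/q, M/Mid/E/r, M/Mid/E/q} → row (0,6) (0,6) (6,2) (6,2)
{C/Hi/D/r, C/Hi/E/r} → row (0,6) (0,6) (5,8) (1,4)
{C/Hi/D/q, C/Hi/E/q} → row (0,6) (0,6) (5,8) (8,7)
{C/Mid/D/r, C/Mid/D/q} → row (0,6) (0,6) (1,4) (9,2)
{C/Mid/E/r, C/Mid/E/q} → row (0,6) (0,6) (3,9) (9,2)
That's 5 distinct rows out of 16 strategies.

5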